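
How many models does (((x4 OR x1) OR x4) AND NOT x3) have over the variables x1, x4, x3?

Satisfying assignments: (0,1,0), (1,0,0), (1,1,0)
Count: 3 out of 8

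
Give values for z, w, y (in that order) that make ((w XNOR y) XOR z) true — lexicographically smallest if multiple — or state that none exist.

z=0, w=0, y=0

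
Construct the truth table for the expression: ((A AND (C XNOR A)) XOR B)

B | C | A | Output
------------------
0 | 0 | 0 | 0
0 | 0 | 1 | 0
0 | 1 | 0 | 0
0 | 1 | 1 | 1
1 | 0 | 0 | 1
1 | 0 | 1 | 1
1 | 1 | 0 | 1
1 | 1 | 1 | 0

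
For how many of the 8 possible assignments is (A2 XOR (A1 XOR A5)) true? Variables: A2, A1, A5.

Satisfying assignments: (0,0,1), (0,1,0), (1,0,0), (1,1,1)
Count: 4 out of 8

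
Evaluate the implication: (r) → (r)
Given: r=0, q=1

Antecedent (r) = 0; consequent (r) = 0.
0 → 0 = 1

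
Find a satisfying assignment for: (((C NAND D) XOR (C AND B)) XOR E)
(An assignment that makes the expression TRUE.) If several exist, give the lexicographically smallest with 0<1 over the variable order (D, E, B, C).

D=0, E=0, B=0, C=0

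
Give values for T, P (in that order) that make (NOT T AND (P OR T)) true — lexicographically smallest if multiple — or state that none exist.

T=0, P=1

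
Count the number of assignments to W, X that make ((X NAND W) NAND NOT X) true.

Satisfying assignments: (0,1), (1,1)
Count: 2 out of 4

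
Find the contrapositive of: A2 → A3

Contrapositive: NOT A3 → NOT A2
Note: A statement and its contrapositive are logically equivalent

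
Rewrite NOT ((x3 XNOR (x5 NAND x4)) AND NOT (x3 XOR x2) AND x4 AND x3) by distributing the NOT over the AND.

NOT (x3 XNOR (x5 NAND x4)) OR (x3 XOR x2) OR NOT x4 OR NOT x3
De Morgan's: NOT(AND of terms) = OR of negations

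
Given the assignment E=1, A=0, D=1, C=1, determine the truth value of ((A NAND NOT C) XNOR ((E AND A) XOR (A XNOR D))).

Substituting: ((0 NAND NOT 1) XNOR ((1 AND 0) XOR (0 XNOR 1)))
= 0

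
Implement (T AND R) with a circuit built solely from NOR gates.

((T NOR T) NOR (R NOR R))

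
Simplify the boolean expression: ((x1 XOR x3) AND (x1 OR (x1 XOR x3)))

By absorption (E AND (E OR v) = E):
= (x1 XOR x3)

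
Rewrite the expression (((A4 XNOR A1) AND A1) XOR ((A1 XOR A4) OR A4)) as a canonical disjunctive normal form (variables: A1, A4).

(NOT A1 AND A4) OR (A1 AND NOT A4)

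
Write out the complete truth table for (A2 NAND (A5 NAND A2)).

A2 | A5 | Output
----------------
0 | 0 | 1
0 | 1 | 1
1 | 0 | 0
1 | 1 | 1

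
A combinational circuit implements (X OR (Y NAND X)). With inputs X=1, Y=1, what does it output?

Substituting: (1 OR (1 NAND 1))
= 1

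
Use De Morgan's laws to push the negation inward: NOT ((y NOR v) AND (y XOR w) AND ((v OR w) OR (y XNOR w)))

NOT (y NOR v) OR NOT (y XOR w) OR NOT ((v OR w) OR (y XNOR w))
De Morgan's: NOT(AND of terms) = OR of negations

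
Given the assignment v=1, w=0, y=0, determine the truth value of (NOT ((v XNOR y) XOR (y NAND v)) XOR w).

Substituting: (NOT ((1 XNOR 0) XOR (0 NAND 1)) XOR 0)
= 0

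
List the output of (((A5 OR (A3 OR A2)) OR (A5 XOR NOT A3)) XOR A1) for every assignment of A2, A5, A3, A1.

A2 | A5 | A3 | A1 | Output
--------------------------
0 | 0 | 0 | 0 | 1
0 | 0 | 0 | 1 | 0
0 | 0 | 1 | 0 | 1
0 | 0 | 1 | 1 | 0
0 | 1 | 0 | 0 | 1
0 | 1 | 0 | 1 | 0
0 | 1 | 1 | 0 | 1
0 | 1 | 1 | 1 | 0
1 | 0 | 0 | 0 | 1
1 | 0 | 0 | 1 | 0
1 | 0 | 1 | 0 | 1
1 | 0 | 1 | 1 | 0
1 | 1 | 0 | 0 | 1
1 | 1 | 0 | 1 | 0
1 | 1 | 1 | 0 | 1
1 | 1 | 1 | 1 | 0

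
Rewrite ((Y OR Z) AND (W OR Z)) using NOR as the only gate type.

((((Y NOR Z) NOR (Y NOR Z)) NOR ((Y NOR Z) NOR (Y NOR Z))) NOR (((W NOR Z) NOR (W NOR Z)) NOR ((W NOR Z) NOR (W NOR Z))))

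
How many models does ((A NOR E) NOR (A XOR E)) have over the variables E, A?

Satisfying assignments: (1,1)
Count: 1 out of 4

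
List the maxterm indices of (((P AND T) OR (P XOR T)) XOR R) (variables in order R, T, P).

ΠM(0, 5, 6, 7) = (R OR T OR P) AND (NOT R OR T OR NOT P) AND (NOT R OR NOT T OR P) AND (NOT R OR NOT T OR NOT P)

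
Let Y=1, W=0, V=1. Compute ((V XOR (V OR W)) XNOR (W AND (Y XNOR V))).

Substituting: ((1 XOR (1 OR 0)) XNOR (0 AND (1 XNOR 1)))
= 1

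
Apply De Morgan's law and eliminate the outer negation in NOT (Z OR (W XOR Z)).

NOT Z AND NOT (W XOR Z)
De Morgan's: NOT(OR of terms) = AND of negations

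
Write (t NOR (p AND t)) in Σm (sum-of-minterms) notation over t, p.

Σm(0, 1) = (NOT t AND NOT p) OR (NOT t AND p)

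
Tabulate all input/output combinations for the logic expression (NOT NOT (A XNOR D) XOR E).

A | D | E | Output
------------------
0 | 0 | 0 | 1
0 | 0 | 1 | 0
0 | 1 | 0 | 0
0 | 1 | 1 | 1
1 | 0 | 0 | 0
1 | 0 | 1 | 1
1 | 1 | 0 | 1
1 | 1 | 1 | 0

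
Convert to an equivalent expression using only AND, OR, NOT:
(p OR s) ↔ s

((p OR s) AND s) OR (NOT (p OR s) AND NOT s)
(Biconditional = both true or both false)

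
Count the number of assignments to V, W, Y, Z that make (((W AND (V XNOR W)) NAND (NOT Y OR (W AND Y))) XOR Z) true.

Satisfying assignments: (0,0,0,0), (0,0,1,0), (0,1,0,0), (0,1,1,0), (1,0,0,0), (1,0,1,0), (1,1,0,1), (1,1,1,1)
Count: 8 out of 16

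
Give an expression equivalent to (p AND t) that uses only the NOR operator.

((p NOR p) NOR (t NOR t))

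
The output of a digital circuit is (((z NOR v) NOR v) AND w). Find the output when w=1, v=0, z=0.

Substituting: (((0 NOR 0) NOR 0) AND 1)
= 0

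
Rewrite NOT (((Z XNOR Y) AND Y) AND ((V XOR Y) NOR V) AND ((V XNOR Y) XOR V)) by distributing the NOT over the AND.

NOT ((Z XNOR Y) AND Y) OR NOT ((V XOR Y) NOR V) OR NOT ((V XNOR Y) XOR V)
De Morgan's: NOT(AND of terms) = OR of negations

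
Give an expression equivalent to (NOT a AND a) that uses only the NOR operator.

(((a NOR a) NOR (a NOR a)) NOR (a NOR a))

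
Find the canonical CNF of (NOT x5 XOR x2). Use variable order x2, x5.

(x2 OR NOT x5) AND (NOT x2 OR x5)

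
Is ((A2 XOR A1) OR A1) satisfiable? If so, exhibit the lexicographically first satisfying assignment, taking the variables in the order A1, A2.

A1=0, A2=1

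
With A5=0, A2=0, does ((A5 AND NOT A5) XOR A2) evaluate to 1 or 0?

Substituting: ((0 AND NOT 0) XOR 0)
= 0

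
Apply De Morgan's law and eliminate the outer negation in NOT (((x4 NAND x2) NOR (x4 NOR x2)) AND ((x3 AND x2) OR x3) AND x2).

NOT ((x4 NAND x2) NOR (x4 NOR x2)) OR NOT ((x3 AND x2) OR x3) OR NOT x2
De Morgan's: NOT(AND of terms) = OR of negations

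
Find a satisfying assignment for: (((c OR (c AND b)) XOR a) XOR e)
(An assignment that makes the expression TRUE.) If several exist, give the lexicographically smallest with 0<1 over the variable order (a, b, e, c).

a=0, b=0, e=0, c=1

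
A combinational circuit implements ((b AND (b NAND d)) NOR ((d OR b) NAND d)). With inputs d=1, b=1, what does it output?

Substituting: ((1 AND (1 NAND 1)) NOR ((1 OR 1) NAND 1))
= 1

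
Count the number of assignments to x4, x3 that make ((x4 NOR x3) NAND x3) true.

Satisfying assignments: (0,0), (0,1), (1,0), (1,1)
Count: 4 out of 4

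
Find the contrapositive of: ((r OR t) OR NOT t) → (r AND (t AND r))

Contrapositive: NOT (r AND (t AND r)) → NOT ((r OR t) OR NOT t)
Note: A statement and its contrapositive are logically equivalent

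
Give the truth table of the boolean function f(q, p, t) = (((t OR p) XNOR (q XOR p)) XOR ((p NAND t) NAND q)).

q | p | t | Output
------------------
0 | 0 | 0 | 0
0 | 0 | 1 | 1
0 | 1 | 0 | 0
0 | 1 | 1 | 0
1 | 0 | 0 | 0
1 | 0 | 1 | 1
1 | 1 | 0 | 0
1 | 1 | 1 | 1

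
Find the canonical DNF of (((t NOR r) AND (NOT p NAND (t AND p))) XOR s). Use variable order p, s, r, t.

(NOT p AND NOT s AND NOT r AND NOT t) OR (NOT p AND s AND NOT r AND t) OR (NOT p AND s AND r AND NOT t) OR (NOT p AND s AND r AND t) OR (p AND NOT s AND NOT r AND NOT t) OR (p AND s AND NOT r AND t) OR (p AND s AND r AND NOT t) OR (p AND s AND r AND t)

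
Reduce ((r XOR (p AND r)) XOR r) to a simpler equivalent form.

By XOR self-cancellation ((E XOR v) XOR v = E):
= (p AND r)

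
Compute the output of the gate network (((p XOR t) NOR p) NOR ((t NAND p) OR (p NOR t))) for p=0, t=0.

Substituting: (((0 XOR 0) NOR 0) NOR ((0 NAND 0) OR (0 NOR 0)))
= 0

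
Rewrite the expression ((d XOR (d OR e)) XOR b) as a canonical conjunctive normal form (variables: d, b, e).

(d OR b OR e) AND (d OR NOT b OR NOT e) AND (NOT d OR b OR e) AND (NOT d OR b OR NOT e)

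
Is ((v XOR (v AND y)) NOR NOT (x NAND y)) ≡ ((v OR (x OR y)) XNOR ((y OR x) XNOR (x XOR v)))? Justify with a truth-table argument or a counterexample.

No. Counterexample: with v=0, y=0, x=0, Expression 1 = 1 but Expression 2 = 0.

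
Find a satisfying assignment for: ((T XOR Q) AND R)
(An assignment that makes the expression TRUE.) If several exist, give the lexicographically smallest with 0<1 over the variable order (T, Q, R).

T=0, Q=1, R=1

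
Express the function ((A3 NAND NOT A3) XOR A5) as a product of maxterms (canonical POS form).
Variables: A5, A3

ΠM(2, 3) = (NOT A5 OR A3) AND (NOT A5 OR NOT A3)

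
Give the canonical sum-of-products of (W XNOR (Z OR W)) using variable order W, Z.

Σm(0, 2, 3) = (NOT W AND NOT Z) OR (W AND NOT Z) OR (W AND Z)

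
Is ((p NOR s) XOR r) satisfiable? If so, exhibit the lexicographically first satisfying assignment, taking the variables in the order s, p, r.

s=0, p=0, r=0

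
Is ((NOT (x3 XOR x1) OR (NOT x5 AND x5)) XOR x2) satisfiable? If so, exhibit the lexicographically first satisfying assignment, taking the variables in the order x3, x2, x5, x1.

x3=0, x2=0, x5=0, x1=0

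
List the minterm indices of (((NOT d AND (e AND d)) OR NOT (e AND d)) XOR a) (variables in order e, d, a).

Σm(0, 2, 4, 7) = (NOT e AND NOT d AND NOT a) OR (NOT e AND d AND NOT a) OR (e AND NOT d AND NOT a) OR (e AND d AND a)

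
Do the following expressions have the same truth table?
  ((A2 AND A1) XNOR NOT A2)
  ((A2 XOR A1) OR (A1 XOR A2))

No. Counterexample: with A1=1, A2=0, Expression 1 = 0 but Expression 2 = 1.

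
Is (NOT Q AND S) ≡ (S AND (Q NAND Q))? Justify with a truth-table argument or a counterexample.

Yes, they are equivalent — the two output columns agree on all 4 assignments:
Q | S | Expression 1 | Expression 2
-----------------------------------
0 | 0 | 0 | 0
0 | 1 | 1 | 1
1 | 0 | 0 | 0
1 | 1 | 0 | 0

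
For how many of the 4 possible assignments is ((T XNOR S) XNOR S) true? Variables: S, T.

Satisfying assignments: (0,1), (1,1)
Count: 2 out of 4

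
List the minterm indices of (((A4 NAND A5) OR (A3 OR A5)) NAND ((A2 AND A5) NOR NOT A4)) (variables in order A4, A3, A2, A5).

Σm(0, 1, 2, 3, 4, 5, 6, 7, 11, 15) = (NOT A4 AND NOT A3 AND NOT A2 AND NOT A5) OR (NOT A4 AND NOT A3 AND NOT A2 AND A5) OR (NOT A4 AND NOT A3 AND A2 AND NOT A5) OR (NOT A4 AND NOT A3 AND A2 AND A5) OR (NOT A4 AND A3 AND NOT A2 AND NOT A5) OR (NOT A4 AND A3 AND NOT A2 AND A5) OR (NOT A4 AND A3 AND A2 AND NOT A5) OR (NOT A4 AND A3 AND A2 AND A5) OR (A4 AND NOT A3 AND A2 AND A5) OR (A4 AND A3 AND A2 AND A5)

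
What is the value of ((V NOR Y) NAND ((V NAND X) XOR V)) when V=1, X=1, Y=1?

Substituting: ((1 NOR 1) NAND ((1 NAND 1) XOR 1))
= 1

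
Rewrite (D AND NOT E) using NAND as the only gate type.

((D NAND (E NAND E)) NAND (D NAND (E NAND E)))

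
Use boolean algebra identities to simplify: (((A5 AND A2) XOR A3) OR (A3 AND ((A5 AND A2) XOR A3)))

By absorption (E OR (E AND v) = E):
= ((A5 AND A2) XOR A3)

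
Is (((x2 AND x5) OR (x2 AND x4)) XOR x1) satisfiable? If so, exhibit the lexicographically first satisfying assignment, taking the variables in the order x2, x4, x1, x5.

x2=0, x4=0, x1=1, x5=0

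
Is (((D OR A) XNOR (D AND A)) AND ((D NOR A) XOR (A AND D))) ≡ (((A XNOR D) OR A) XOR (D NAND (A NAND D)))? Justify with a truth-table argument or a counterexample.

No. Counterexample: with D=0, A=0, Expression 1 = 1 but Expression 2 = 0.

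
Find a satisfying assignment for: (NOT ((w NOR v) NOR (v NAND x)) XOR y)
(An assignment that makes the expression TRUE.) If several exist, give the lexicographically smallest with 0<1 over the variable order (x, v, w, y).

x=0, v=0, w=0, y=0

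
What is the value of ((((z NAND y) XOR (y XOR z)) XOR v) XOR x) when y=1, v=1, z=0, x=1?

Substituting: ((((0 NAND 1) XOR (1 XOR 0)) XOR 1) XOR 1)
= 0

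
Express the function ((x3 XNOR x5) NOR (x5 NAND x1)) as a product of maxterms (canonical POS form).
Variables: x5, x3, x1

ΠM(0, 1, 2, 3, 4, 6, 7) = (x5 OR x3 OR x1) AND (x5 OR x3 OR NOT x1) AND (x5 OR NOT x3 OR x1) AND (x5 OR NOT x3 OR NOT x1) AND (NOT x5 OR x3 OR x1) AND (NOT x5 OR NOT x3 OR x1) AND (NOT x5 OR NOT x3 OR NOT x1)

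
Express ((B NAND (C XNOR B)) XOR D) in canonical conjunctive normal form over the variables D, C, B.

(D OR NOT C OR NOT B) AND (NOT D OR C OR B) AND (NOT D OR C OR NOT B) AND (NOT D OR NOT C OR B)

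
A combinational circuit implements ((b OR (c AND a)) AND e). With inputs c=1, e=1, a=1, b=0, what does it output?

Substituting: ((0 OR (1 AND 1)) AND 1)
= 1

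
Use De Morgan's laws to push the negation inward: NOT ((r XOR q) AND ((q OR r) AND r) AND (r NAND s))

NOT (r XOR q) OR NOT ((q OR r) AND r) OR NOT (r NAND s)
De Morgan's: NOT(AND of terms) = OR of negations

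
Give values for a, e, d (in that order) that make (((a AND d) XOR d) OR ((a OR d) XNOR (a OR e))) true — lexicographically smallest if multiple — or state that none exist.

a=0, e=0, d=0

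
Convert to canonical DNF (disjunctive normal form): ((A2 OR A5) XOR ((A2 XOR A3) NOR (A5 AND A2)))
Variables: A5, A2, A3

(NOT A5 AND NOT A2 AND NOT A3) OR (NOT A5 AND A2 AND NOT A3) OR (A5 AND NOT A2 AND A3) OR (A5 AND A2 AND NOT A3) OR (A5 AND A2 AND A3)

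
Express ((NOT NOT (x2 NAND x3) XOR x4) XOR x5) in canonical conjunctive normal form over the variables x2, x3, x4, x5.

(x2 OR x3 OR x4 OR NOT x5) AND (x2 OR x3 OR NOT x4 OR x5) AND (x2 OR NOT x3 OR x4 OR NOT x5) AND (x2 OR NOT x3 OR NOT x4 OR x5) AND (NOT x2 OR x3 OR x4 OR NOT x5) AND (NOT x2 OR x3 OR NOT x4 OR x5) AND (NOT x2 OR NOT x3 OR x4 OR x5) AND (NOT x2 OR NOT x3 OR NOT x4 OR NOT x5)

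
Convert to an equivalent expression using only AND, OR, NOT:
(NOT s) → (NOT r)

s OR (NOT r)
(Implication elimination: A → B = NOT A OR B)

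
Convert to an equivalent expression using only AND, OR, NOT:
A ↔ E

(A AND E) OR (NOT A AND NOT E)
(Biconditional = both true or both false)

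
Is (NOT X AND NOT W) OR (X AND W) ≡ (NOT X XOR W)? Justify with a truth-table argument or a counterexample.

Yes, they are equivalent — the two output columns agree on all 4 assignments:
X | W | Expression 1 | Expression 2
-----------------------------------
0 | 0 | 1 | 1
0 | 1 | 0 | 0
1 | 0 | 0 | 0
1 | 1 | 1 | 1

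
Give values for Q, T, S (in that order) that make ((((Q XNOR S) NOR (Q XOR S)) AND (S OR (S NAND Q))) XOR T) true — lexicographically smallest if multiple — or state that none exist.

Q=0, T=1, S=0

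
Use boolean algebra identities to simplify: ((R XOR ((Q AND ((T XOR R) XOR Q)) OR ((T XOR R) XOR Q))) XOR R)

By XOR self-cancellation ((E XOR v) XOR v = E) then absorption (E OR (E AND v) = E):
= ((T XOR R) XOR Q)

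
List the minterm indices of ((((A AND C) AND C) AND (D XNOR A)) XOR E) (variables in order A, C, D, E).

Σm(1, 3, 5, 7, 9, 11, 13, 14) = (NOT A AND NOT C AND NOT D AND E) OR (NOT A AND NOT C AND D AND E) OR (NOT A AND C AND NOT D AND E) OR (NOT A AND C AND D AND E) OR (A AND NOT C AND NOT D AND E) OR (A AND NOT C AND D AND E) OR (A AND C AND NOT D AND E) OR (A AND C AND D AND NOT E)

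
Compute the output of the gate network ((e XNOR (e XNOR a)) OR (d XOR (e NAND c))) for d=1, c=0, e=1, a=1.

Substituting: ((1 XNOR (1 XNOR 1)) OR (1 XOR (1 NAND 0)))
= 1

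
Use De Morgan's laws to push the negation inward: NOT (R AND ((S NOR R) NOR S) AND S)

NOT R OR NOT ((S NOR R) NOR S) OR NOT S
De Morgan's: NOT(AND of terms) = OR of negations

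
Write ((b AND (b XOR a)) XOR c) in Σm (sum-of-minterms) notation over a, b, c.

Σm(1, 2, 5, 7) = (NOT a AND NOT b AND c) OR (NOT a AND b AND NOT c) OR (a AND NOT b AND c) OR (a AND b AND c)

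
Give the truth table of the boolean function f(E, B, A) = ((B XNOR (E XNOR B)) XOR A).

E | B | A | Output
------------------
0 | 0 | 0 | 0
0 | 0 | 1 | 1
0 | 1 | 0 | 0
0 | 1 | 1 | 1
1 | 0 | 0 | 1
1 | 0 | 1 | 0
1 | 1 | 0 | 1
1 | 1 | 1 | 0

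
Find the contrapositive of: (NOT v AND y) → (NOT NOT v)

Contrapositive: NOT v → NOT (NOT v AND y)
Note: A statement and its contrapositive are logically equivalent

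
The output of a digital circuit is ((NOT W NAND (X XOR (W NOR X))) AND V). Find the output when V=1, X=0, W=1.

Substituting: ((NOT 1 NAND (0 XOR (1 NOR 0))) AND 1)
= 1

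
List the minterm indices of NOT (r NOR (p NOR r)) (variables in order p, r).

Σm(0, 1, 3) = (NOT p AND NOT r) OR (NOT p AND r) OR (p AND r)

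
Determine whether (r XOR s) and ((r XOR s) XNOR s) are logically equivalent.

No. Counterexample: with r=0, s=0, Expression 1 = 0 but Expression 2 = 1.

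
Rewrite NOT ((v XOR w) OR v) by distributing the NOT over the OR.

NOT (v XOR w) AND NOT v
De Morgan's: NOT(OR of terms) = AND of negations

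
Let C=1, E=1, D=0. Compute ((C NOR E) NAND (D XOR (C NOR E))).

Substituting: ((1 NOR 1) NAND (0 XOR (1 NOR 1)))
= 1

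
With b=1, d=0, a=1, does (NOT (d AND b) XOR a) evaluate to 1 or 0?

Substituting: (NOT (0 AND 1) XOR 1)
= 0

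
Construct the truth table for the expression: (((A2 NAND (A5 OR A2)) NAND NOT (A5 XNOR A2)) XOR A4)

A5 | A4 | A2 | Output
---------------------
0 | 0 | 0 | 1
0 | 0 | 1 | 1
0 | 1 | 0 | 0
0 | 1 | 1 | 0
1 | 0 | 0 | 0
1 | 0 | 1 | 1
1 | 1 | 0 | 1
1 | 1 | 1 | 0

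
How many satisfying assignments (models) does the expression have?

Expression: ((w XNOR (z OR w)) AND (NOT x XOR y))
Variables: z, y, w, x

Satisfying assignments: (0,0,0,0), (0,0,1,0), (0,1,0,1), (0,1,1,1), (1,0,1,0), (1,1,1,1)
Count: 6 out of 16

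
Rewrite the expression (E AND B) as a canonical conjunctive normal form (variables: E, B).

(E OR B) AND (E OR NOT B) AND (NOT E OR B)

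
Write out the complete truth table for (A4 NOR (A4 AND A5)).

A4 | A5 | Output
----------------
0 | 0 | 1
0 | 1 | 1
1 | 0 | 0
1 | 1 | 0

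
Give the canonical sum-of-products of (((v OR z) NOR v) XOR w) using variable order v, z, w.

Σm(0, 3, 5, 7) = (NOT v AND NOT z AND NOT w) OR (NOT v AND z AND w) OR (v AND NOT z AND w) OR (v AND z AND w)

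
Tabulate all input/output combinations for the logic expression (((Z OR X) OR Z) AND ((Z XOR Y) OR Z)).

Y | X | Z | Output
------------------
0 | 0 | 0 | 0
0 | 0 | 1 | 1
0 | 1 | 0 | 0
0 | 1 | 1 | 1
1 | 0 | 0 | 0
1 | 0 | 1 | 1
1 | 1 | 0 | 1
1 | 1 | 1 | 1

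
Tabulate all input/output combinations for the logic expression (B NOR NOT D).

D | B | Output
--------------
0 | 0 | 0
0 | 1 | 0
1 | 0 | 1
1 | 1 | 0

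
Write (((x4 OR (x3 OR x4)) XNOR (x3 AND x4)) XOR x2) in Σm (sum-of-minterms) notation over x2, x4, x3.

Σm(0, 3, 5, 6) = (NOT x2 AND NOT x4 AND NOT x3) OR (NOT x2 AND x4 AND x3) OR (x2 AND NOT x4 AND x3) OR (x2 AND x4 AND NOT x3)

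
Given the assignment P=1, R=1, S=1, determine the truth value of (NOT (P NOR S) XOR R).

Substituting: (NOT (1 NOR 1) XOR 1)
= 0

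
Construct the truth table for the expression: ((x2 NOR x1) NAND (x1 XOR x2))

x2 | x1 | Output
----------------
0 | 0 | 1
0 | 1 | 1
1 | 0 | 1
1 | 1 | 1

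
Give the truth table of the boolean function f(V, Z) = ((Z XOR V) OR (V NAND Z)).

V | Z | Output
--------------
0 | 0 | 1
0 | 1 | 1
1 | 0 | 1
1 | 1 | 0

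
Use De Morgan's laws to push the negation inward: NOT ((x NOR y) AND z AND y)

NOT (x NOR y) OR NOT z OR NOT y
De Morgan's: NOT(AND of terms) = OR of negations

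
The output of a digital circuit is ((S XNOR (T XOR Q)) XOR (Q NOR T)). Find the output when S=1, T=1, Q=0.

Substituting: ((1 XNOR (1 XOR 0)) XOR (0 NOR 1))
= 1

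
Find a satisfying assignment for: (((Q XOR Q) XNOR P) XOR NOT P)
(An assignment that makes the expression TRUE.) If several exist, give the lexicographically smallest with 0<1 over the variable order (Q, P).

UNSATISFIABLE - no assignment makes this expression true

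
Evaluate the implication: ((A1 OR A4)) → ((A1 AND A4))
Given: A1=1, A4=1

Antecedent ((A1 OR A4)) = 1; consequent ((A1 AND A4)) = 1.
1 → 1 = 1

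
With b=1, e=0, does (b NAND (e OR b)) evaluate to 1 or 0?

Substituting: (1 NAND (0 OR 1))
= 0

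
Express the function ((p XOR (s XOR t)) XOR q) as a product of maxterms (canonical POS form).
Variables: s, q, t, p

ΠM(0, 3, 5, 6, 9, 10, 12, 15) = (s OR q OR t OR p) AND (s OR q OR NOT t OR NOT p) AND (s OR NOT q OR t OR NOT p) AND (s OR NOT q OR NOT t OR p) AND (NOT s OR q OR t OR NOT p) AND (NOT s OR q OR NOT t OR p) AND (NOT s OR NOT q OR t OR p) AND (NOT s OR NOT q OR NOT t OR NOT p)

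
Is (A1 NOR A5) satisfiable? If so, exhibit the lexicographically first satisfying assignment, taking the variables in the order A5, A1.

A5=0, A1=0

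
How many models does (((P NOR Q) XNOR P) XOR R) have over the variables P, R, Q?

Satisfying assignments: (0,0,1), (0,1,0), (1,1,0), (1,1,1)
Count: 4 out of 8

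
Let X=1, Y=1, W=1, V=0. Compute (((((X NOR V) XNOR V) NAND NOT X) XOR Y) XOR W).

Substituting: (((((1 NOR 0) XNOR 0) NAND NOT 1) XOR 1) XOR 1)
= 1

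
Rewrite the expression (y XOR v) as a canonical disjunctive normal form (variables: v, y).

(NOT v AND y) OR (v AND NOT y)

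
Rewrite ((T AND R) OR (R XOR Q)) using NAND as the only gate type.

((((T NAND R) NAND (T NAND R)) NAND ((T NAND R) NAND (T NAND R))) NAND (((R NAND (R NAND Q)) NAND (Q NAND (R NAND Q))) NAND ((R NAND (R NAND Q)) NAND (Q NAND (R NAND Q)))))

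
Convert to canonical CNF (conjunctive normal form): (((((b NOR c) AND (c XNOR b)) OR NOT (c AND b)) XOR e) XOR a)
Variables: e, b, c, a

(e OR b OR c OR NOT a) AND (e OR b OR NOT c OR NOT a) AND (e OR NOT b OR c OR NOT a) AND (e OR NOT b OR NOT c OR a) AND (NOT e OR b OR c OR a) AND (NOT e OR b OR NOT c OR a) AND (NOT e OR NOT b OR c OR a) AND (NOT e OR NOT b OR NOT c OR NOT a)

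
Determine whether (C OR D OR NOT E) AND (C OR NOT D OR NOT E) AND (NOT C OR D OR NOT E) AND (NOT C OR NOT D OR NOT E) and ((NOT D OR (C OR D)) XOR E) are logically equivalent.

Yes, they are equivalent — the two output columns agree on all 8 assignments:
C | D | E | Expression 1 | Expression 2
---------------------------------------
0 | 0 | 0 | 1 | 1
0 | 0 | 1 | 0 | 0
0 | 1 | 0 | 1 | 1
0 | 1 | 1 | 0 | 0
1 | 0 | 0 | 1 | 1
1 | 0 | 1 | 0 | 0
1 | 1 | 0 | 1 | 1
1 | 1 | 1 | 0 | 0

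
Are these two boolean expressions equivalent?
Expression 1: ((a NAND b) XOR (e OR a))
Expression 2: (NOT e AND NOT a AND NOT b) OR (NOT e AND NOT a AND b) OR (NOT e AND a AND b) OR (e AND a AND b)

Yes, they are equivalent — the two output columns agree on all 8 assignments:
e | a | b | Expression 1 | Expression 2
---------------------------------------
0 | 0 | 0 | 1 | 1
0 | 0 | 1 | 1 | 1
0 | 1 | 0 | 0 | 0
0 | 1 | 1 | 1 | 1
1 | 0 | 0 | 0 | 0
1 | 0 | 1 | 0 | 0
1 | 1 | 0 | 0 | 0
1 | 1 | 1 | 1 | 1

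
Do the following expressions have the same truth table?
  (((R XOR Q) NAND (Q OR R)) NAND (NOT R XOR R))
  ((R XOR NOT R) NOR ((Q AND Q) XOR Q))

No. Counterexample: with R=0, Q=1, Expression 1 = 1 but Expression 2 = 0.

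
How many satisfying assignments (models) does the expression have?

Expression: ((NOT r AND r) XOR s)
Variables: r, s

Satisfying assignments: (0,1), (1,1)
Count: 2 out of 4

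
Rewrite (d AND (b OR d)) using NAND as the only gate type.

((d NAND ((b NAND b) NAND (d NAND d))) NAND (d NAND ((b NAND b) NAND (d NAND d))))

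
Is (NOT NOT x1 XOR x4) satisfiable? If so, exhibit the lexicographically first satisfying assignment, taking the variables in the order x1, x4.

x1=0, x4=1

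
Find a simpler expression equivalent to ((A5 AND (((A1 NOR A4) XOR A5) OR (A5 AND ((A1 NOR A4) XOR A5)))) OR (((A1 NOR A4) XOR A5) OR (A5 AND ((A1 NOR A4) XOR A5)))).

By absorption (E OR (E AND v) = E) then absorption (E OR (E AND v) = E):
= ((A1 NOR A4) XOR A5)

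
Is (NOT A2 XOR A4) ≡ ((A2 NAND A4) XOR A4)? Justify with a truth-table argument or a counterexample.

No. Counterexample: with A2=1, A4=0, Expression 1 = 0 but Expression 2 = 1.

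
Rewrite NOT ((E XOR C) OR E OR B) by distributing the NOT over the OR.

NOT (E XOR C) AND NOT E AND NOT B
De Morgan's: NOT(OR of terms) = AND of negations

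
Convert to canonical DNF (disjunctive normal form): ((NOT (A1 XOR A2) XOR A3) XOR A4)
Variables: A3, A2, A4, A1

(NOT A3 AND NOT A2 AND NOT A4 AND NOT A1) OR (NOT A3 AND NOT A2 AND A4 AND A1) OR (NOT A3 AND A2 AND NOT A4 AND A1) OR (NOT A3 AND A2 AND A4 AND NOT A1) OR (A3 AND NOT A2 AND NOT A4 AND A1) OR (A3 AND NOT A2 AND A4 AND NOT A1) OR (A3 AND A2 AND NOT A4 AND NOT A1) OR (A3 AND A2 AND A4 AND A1)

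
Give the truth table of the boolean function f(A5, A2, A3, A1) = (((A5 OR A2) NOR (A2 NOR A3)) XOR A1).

A5 | A2 | A3 | A1 | Output
--------------------------
0 | 0 | 0 | 0 | 0
0 | 0 | 0 | 1 | 1
0 | 0 | 1 | 0 | 1
0 | 0 | 1 | 1 | 0
0 | 1 | 0 | 0 | 0
0 | 1 | 0 | 1 | 1
0 | 1 | 1 | 0 | 0
0 | 1 | 1 | 1 | 1
1 | 0 | 0 | 0 | 0
1 | 0 | 0 | 1 | 1
1 | 0 | 1 | 0 | 0
1 | 0 | 1 | 1 | 1
1 | 1 | 0 | 0 | 0
1 | 1 | 0 | 1 | 1
1 | 1 | 1 | 0 | 0
1 | 1 | 1 | 1 | 1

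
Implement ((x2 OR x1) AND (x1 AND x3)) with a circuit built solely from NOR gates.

((((x2 NOR x1) NOR (x2 NOR x1)) NOR ((x2 NOR x1) NOR (x2 NOR x1))) NOR (((x1 NOR x1) NOR (x3 NOR x3)) NOR ((x1 NOR x1) NOR (x3 NOR x3))))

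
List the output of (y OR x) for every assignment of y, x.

y | x | Output
--------------
0 | 0 | 0
0 | 1 | 1
1 | 0 | 1
1 | 1 | 1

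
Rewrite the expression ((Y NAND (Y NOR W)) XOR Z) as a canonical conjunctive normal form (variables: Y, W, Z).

(Y OR W OR NOT Z) AND (Y OR NOT W OR NOT Z) AND (NOT Y OR W OR NOT Z) AND (NOT Y OR NOT W OR NOT Z)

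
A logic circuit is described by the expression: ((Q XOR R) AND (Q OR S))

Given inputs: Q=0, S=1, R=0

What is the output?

Substituting: ((0 XOR 0) AND (0 OR 1))
= 0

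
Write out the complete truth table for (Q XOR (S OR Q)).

S | Q | Output
--------------
0 | 0 | 0
0 | 1 | 0
1 | 0 | 1
1 | 1 | 0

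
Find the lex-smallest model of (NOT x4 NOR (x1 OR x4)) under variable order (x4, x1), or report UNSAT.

UNSATISFIABLE - no assignment makes this expression true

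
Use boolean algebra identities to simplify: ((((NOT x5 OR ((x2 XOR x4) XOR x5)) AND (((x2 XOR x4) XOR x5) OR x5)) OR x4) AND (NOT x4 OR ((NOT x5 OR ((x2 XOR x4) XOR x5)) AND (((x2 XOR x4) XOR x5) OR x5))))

By distribution ((E OR v) AND (E OR NOT v) = E) then distribution ((E OR v) AND (E OR NOT v) = E):
= ((x2 XOR x4) XOR x5)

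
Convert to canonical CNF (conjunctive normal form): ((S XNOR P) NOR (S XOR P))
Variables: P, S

(P OR S) AND (P OR NOT S) AND (NOT P OR S) AND (NOT P OR NOT S)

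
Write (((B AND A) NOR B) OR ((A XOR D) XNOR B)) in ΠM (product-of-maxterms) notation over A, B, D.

ΠM(2, 7) = (A OR NOT B OR D) AND (NOT A OR NOT B OR NOT D)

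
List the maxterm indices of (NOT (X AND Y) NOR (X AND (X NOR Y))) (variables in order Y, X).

ΠM(0, 1, 2) = (Y OR X) AND (Y OR NOT X) AND (NOT Y OR X)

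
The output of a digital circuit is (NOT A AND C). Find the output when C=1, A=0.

Substituting: (NOT 0 AND 1)
= 1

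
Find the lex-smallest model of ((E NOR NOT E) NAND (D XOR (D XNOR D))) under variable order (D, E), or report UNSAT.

D=0, E=0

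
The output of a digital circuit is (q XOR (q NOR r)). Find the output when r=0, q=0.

Substituting: (0 XOR (0 NOR 0))
= 1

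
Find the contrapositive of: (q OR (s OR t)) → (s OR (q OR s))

Contrapositive: NOT (s OR (q OR s)) → NOT (q OR (s OR t))
Note: A statement and its contrapositive are logically equivalent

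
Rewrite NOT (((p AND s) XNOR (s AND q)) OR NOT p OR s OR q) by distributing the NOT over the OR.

NOT ((p AND s) XNOR (s AND q)) AND p AND NOT s AND NOT q
De Morgan's: NOT(OR of terms) = AND of negations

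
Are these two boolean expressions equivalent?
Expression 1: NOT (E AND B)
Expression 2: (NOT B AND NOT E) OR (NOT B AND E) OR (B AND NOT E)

Yes, they are equivalent — the two output columns agree on all 4 assignments:
B | E | Expression 1 | Expression 2
-----------------------------------
0 | 0 | 1 | 1
0 | 1 | 1 | 1
1 | 0 | 1 | 1
1 | 1 | 0 | 0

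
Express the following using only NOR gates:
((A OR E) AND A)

((((A NOR E) NOR (A NOR E)) NOR ((A NOR E) NOR (A NOR E))) NOR (A NOR A))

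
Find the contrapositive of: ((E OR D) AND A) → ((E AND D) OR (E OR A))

Contrapositive: NOT ((E AND D) OR (E OR A)) → NOT ((E OR D) AND A)
Note: A statement and its contrapositive are logically equivalent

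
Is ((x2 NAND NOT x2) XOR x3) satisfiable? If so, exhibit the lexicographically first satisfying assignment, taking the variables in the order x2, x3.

x2=0, x3=0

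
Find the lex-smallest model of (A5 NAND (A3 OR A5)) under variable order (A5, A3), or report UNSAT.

A5=0, A3=0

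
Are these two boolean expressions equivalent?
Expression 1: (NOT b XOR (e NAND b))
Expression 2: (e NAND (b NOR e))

No. Counterexample: with b=0, e=0, Expression 1 = 0 but Expression 2 = 1.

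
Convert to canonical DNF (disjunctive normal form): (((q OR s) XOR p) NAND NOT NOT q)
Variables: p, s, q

(NOT p AND NOT s AND NOT q) OR (NOT p AND s AND NOT q) OR (p AND NOT s AND NOT q) OR (p AND NOT s AND q) OR (p AND s AND NOT q) OR (p AND s AND q)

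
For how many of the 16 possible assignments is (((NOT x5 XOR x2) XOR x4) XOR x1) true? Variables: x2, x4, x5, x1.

Satisfying assignments: (0,0,0,0), (0,0,1,1), (0,1,0,1), (0,1,1,0), (1,0,0,1), (1,0,1,0), (1,1,0,0), (1,1,1,1)
Count: 8 out of 16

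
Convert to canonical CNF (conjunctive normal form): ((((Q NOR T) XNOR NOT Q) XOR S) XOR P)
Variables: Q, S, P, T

(Q OR S OR P OR NOT T) AND (Q OR S OR NOT P OR T) AND (Q OR NOT S OR P OR T) AND (Q OR NOT S OR NOT P OR NOT T) AND (NOT Q OR S OR NOT P OR T) AND (NOT Q OR S OR NOT P OR NOT T) AND (NOT Q OR NOT S OR P OR T) AND (NOT Q OR NOT S OR P OR NOT T)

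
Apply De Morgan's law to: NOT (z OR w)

NOT z AND NOT w
De Morgan's: NOT(OR of terms) = AND of negations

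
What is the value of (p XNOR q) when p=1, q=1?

Substituting: (1 XNOR 1)
= 1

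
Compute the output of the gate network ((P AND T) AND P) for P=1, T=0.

Substituting: ((1 AND 0) AND 1)
= 0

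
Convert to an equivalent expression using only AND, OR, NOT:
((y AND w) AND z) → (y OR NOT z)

NOT ((y AND w) AND z) OR (y OR NOT z)
(Implication elimination: A → B = NOT A OR B)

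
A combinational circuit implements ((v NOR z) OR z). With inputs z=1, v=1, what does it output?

Substituting: ((1 NOR 1) OR 1)
= 1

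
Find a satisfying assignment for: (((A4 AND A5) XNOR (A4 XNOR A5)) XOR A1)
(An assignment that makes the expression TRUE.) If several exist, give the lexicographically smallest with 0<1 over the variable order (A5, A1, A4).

A5=0, A1=0, A4=1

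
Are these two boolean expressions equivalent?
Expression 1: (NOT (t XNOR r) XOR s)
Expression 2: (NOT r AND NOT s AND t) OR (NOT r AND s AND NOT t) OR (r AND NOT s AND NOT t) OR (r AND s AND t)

Yes, they are equivalent — the two output columns agree on all 8 assignments:
r | s | t | Expression 1 | Expression 2
---------------------------------------
0 | 0 | 0 | 0 | 0
0 | 0 | 1 | 1 | 1
0 | 1 | 0 | 1 | 1
0 | 1 | 1 | 0 | 0
1 | 0 | 0 | 1 | 1
1 | 0 | 1 | 0 | 0
1 | 1 | 0 | 0 | 0
1 | 1 | 1 | 1 | 1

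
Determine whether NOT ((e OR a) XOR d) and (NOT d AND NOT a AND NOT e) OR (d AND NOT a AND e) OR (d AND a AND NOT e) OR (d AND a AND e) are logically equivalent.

Yes, they are equivalent — the two output columns agree on all 8 assignments:
d | a | e | Expression 1 | Expression 2
---------------------------------------
0 | 0 | 0 | 1 | 1
0 | 0 | 1 | 0 | 0
0 | 1 | 0 | 0 | 0
0 | 1 | 1 | 0 | 0
1 | 0 | 0 | 0 | 0
1 | 0 | 1 | 1 | 1
1 | 1 | 0 | 1 | 1
1 | 1 | 1 | 1 | 1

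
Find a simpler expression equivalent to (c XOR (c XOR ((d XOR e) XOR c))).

By XOR self-cancellation ((E XOR v) XOR v = E):
= ((d XOR e) XOR c)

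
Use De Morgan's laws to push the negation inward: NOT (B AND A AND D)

NOT B OR NOT A OR NOT D
De Morgan's: NOT(AND of terms) = OR of negations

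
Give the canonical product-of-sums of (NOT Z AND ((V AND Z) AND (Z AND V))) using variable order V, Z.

ΠM(0, 1, 2, 3) = (V OR Z) AND (V OR NOT Z) AND (NOT V OR Z) AND (NOT V OR NOT Z)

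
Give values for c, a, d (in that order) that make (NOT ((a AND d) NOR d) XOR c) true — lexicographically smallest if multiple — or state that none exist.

c=0, a=0, d=1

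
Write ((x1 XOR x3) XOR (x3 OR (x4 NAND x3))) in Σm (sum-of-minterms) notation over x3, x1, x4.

Σm(0, 1, 6, 7) = (NOT x3 AND NOT x1 AND NOT x4) OR (NOT x3 AND NOT x1 AND x4) OR (x3 AND x1 AND NOT x4) OR (x3 AND x1 AND x4)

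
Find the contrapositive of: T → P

Contrapositive: NOT P → NOT T
Note: A statement and its contrapositive are logically equivalent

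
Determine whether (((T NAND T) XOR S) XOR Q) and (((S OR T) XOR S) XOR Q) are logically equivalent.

No. Counterexample: with S=0, T=0, Q=0, Expression 1 = 1 but Expression 2 = 0.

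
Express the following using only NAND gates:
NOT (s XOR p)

(((s NAND (s NAND p)) NAND (p NAND (s NAND p))) NAND ((s NAND (s NAND p)) NAND (p NAND (s NAND p))))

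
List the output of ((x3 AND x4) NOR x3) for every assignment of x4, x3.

x4 | x3 | Output
----------------
0 | 0 | 1
0 | 1 | 0
1 | 0 | 1
1 | 1 | 0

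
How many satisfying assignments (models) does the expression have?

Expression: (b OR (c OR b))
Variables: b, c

Satisfying assignments: (0,1), (1,0), (1,1)
Count: 3 out of 4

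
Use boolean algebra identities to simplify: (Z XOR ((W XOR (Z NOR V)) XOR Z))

By XOR self-cancellation ((E XOR v) XOR v = E):
= (W XOR (Z NOR V))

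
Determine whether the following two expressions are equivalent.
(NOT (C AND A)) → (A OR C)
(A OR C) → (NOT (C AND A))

No, Converse is not equivalent to original (counterexample: C=0, A=0)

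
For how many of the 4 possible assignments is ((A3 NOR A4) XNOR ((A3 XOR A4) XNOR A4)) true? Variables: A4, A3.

Satisfying assignments: (0,0), (0,1), (1,1)
Count: 3 out of 4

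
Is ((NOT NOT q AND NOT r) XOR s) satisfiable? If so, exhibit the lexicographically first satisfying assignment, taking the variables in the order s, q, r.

s=0, q=1, r=0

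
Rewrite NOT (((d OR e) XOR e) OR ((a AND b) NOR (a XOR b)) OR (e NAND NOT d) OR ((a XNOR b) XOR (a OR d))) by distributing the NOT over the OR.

NOT ((d OR e) XOR e) AND NOT ((a AND b) NOR (a XOR b)) AND NOT (e NAND NOT d) AND NOT ((a XNOR b) XOR (a OR d))
De Morgan's: NOT(OR of terms) = AND of negations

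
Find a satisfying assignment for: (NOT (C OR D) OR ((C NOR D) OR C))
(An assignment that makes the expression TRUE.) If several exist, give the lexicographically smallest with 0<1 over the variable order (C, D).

C=0, D=0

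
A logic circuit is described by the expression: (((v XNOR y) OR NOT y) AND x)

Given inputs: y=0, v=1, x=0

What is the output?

Substituting: (((1 XNOR 0) OR NOT 0) AND 0)
= 0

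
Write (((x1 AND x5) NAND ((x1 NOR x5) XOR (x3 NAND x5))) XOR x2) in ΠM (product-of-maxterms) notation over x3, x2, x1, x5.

ΠM(3, 4, 5, 6, 12, 13, 14, 15) = (x3 OR x2 OR NOT x1 OR NOT x5) AND (x3 OR NOT x2 OR x1 OR x5) AND (x3 OR NOT x2 OR x1 OR NOT x5) AND (x3 OR NOT x2 OR NOT x1 OR x5) AND (NOT x3 OR NOT x2 OR x1 OR x5) AND (NOT x3 OR NOT x2 OR x1 OR NOT x5) AND (NOT x3 OR NOT x2 OR NOT x1 OR x5) AND (NOT x3 OR NOT x2 OR NOT x1 OR NOT x5)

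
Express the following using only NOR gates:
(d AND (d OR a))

((d NOR d) NOR (((d NOR a) NOR (d NOR a)) NOR ((d NOR a) NOR (d NOR a))))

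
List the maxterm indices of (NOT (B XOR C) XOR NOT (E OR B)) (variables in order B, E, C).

ΠM(0, 3, 4, 6) = (B OR E OR C) AND (B OR NOT E OR NOT C) AND (NOT B OR E OR C) AND (NOT B OR NOT E OR C)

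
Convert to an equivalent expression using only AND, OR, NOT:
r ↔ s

(r AND s) OR (NOT r AND NOT s)
(Biconditional = both true or both false)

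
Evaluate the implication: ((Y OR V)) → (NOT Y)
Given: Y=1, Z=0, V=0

Antecedent ((Y OR V)) = 1; consequent (NOT Y) = 0.
1 → 0 = 0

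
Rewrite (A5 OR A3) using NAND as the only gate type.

((A5 NAND A5) NAND (A3 NAND A3))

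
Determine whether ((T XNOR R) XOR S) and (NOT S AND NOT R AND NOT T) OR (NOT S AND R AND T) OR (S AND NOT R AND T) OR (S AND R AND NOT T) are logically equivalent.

Yes, they are equivalent — the two output columns agree on all 8 assignments:
S | R | T | Expression 1 | Expression 2
---------------------------------------
0 | 0 | 0 | 1 | 1
0 | 0 | 1 | 0 | 0
0 | 1 | 0 | 0 | 0
0 | 1 | 1 | 1 | 1
1 | 0 | 0 | 0 | 0
1 | 0 | 1 | 1 | 1
1 | 1 | 0 | 1 | 1
1 | 1 | 1 | 0 | 0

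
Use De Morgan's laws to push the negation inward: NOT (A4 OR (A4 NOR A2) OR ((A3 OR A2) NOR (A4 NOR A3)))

NOT A4 AND NOT (A4 NOR A2) AND NOT ((A3 OR A2) NOR (A4 NOR A3))
De Morgan's: NOT(OR of terms) = AND of negations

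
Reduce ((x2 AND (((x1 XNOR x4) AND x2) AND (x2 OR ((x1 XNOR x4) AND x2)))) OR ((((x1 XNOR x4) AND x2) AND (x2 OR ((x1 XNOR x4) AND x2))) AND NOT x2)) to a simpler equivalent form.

By distribution ((E AND v) OR (E AND NOT v) = E) then absorption (E AND (E OR v) = E):
= ((x1 XNOR x4) AND x2)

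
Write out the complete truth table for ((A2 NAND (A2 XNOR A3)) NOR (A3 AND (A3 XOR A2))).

A2 | A3 | Output
----------------
0 | 0 | 0
0 | 1 | 0
1 | 0 | 0
1 | 1 | 1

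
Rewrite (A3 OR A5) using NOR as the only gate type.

((A3 NOR A5) NOR (A3 NOR A5))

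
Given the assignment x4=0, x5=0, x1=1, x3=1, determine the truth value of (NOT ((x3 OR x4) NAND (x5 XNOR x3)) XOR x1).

Substituting: (NOT ((1 OR 0) NAND (0 XNOR 1)) XOR 1)
= 1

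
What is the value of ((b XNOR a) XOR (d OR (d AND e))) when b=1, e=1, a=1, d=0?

Substituting: ((1 XNOR 1) XOR (0 OR (0 AND 1)))
= 1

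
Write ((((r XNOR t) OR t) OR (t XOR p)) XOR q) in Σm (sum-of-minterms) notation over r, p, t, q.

Σm(0, 2, 4, 6, 9, 10, 12, 14) = (NOT r AND NOT p AND NOT t AND NOT q) OR (NOT r AND NOT p AND t AND NOT q) OR (NOT r AND p AND NOT t AND NOT q) OR (NOT r AND p AND t AND NOT q) OR (r AND NOT p AND NOT t AND q) OR (r AND NOT p AND t AND NOT q) OR (r AND p AND NOT t AND NOT q) OR (r AND p AND t AND NOT q)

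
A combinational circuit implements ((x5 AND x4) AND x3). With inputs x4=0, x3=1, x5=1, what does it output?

Substituting: ((1 AND 0) AND 1)
= 0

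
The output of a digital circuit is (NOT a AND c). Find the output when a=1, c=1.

Substituting: (NOT 1 AND 1)
= 0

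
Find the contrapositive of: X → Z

Contrapositive: NOT Z → NOT X
Note: A statement and its contrapositive are logically equivalent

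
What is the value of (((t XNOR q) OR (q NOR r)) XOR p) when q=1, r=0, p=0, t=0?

Substituting: (((0 XNOR 1) OR (1 NOR 0)) XOR 0)
= 0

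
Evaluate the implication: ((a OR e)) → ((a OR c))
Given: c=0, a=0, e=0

Antecedent ((a OR e)) = 0; consequent ((a OR c)) = 0.
0 → 0 = 1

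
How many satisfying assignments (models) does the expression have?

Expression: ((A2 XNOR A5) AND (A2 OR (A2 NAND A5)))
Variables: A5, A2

Satisfying assignments: (0,0), (1,1)
Count: 2 out of 4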